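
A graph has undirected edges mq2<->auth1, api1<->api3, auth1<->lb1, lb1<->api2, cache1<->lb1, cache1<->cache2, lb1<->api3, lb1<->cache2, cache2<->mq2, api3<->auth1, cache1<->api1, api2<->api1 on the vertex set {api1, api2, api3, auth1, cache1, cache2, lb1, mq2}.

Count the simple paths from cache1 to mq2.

cache1–api1–api2–lb1–api3–auth1–mq2
cache1–api1–api2–lb1–auth1–mq2
cache1–api1–api2–lb1–cache2–mq2
cache1–api1–api3–auth1–lb1–cache2–mq2
cache1–api1–api3–auth1–mq2
cache1–api1–api3–lb1–auth1–mq2
cache1–api1–api3–lb1–cache2–mq2
cache1–cache2–lb1–api2–api1–api3–auth1–mq2
cache1–cache2–lb1–api3–auth1–mq2
cache1–cache2–lb1–auth1–mq2
cache1–cache2–mq2
cache1–lb1–api2–api1–api3–auth1–mq2
cache1–lb1–api3–auth1–mq2
cache1–lb1–auth1–mq2
cache1–lb1–cache2–mq2

15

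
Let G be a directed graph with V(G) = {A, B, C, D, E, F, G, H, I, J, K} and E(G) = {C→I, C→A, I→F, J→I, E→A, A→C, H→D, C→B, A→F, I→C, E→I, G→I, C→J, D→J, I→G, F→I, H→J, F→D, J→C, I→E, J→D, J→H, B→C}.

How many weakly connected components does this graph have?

2

From A: component {A, B, C, D, E, F, G, H, I, J}.
From K: component {K}.
That's 2 components.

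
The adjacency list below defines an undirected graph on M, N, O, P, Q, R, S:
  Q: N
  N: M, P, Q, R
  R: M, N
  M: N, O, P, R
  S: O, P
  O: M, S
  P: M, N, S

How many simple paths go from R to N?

4

R–M–N
R–M–O–S–P–N
R–M–P–N
R–N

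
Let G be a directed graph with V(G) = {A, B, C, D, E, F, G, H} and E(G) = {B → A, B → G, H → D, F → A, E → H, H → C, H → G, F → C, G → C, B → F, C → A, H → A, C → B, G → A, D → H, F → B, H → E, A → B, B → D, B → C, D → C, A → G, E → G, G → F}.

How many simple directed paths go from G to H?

7

G→A→B→D→H
G→C→A→B→D→H
G→C→B→D→H
G→F→A→B→D→H
G→F→B→D→H
G→F→C→A→B→D→H
G→F→C→B→D→H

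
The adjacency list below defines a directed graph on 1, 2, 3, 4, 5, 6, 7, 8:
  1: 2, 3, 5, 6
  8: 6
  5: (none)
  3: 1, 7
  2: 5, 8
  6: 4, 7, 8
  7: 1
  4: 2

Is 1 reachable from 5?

No

5 has no outgoing edges, so nothing is reachable from it.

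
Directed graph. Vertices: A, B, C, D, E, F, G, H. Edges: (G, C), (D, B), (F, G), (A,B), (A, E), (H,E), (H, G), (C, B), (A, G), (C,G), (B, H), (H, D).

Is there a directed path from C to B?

Yes

Explore from C.
Distance 1: reach B, G.
Found B.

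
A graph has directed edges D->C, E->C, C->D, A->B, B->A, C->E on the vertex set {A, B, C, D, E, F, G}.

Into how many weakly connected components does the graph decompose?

4

From A: component {A, B}.
From C: component {C, D, E}.
From F: component {F}.
From G: component {G}.
That's 4 components.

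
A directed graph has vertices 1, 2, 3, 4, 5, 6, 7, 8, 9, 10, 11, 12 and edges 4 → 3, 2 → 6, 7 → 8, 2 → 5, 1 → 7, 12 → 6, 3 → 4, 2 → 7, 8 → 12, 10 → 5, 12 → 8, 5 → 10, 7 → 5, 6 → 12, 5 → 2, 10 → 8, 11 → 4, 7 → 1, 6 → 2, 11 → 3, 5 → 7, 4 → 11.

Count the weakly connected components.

From 1: component {1, 2, 5, 6, 7, 8, 10, 12}.
From 3: component {3, 4, 11}.
From 9: component {9}.
That's 3 components.

3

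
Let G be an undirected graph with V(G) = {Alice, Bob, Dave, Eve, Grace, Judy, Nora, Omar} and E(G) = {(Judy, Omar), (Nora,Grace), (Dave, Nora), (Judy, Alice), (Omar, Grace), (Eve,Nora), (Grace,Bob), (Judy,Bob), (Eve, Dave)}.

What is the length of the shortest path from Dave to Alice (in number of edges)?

Distance 0: Dave.
Distance 1: Eve, Nora.
Distance 2: Grace.
Distance 3: Bob, Omar.
Distance 4: Judy.
Distance 5: Alice — contains Alice.

5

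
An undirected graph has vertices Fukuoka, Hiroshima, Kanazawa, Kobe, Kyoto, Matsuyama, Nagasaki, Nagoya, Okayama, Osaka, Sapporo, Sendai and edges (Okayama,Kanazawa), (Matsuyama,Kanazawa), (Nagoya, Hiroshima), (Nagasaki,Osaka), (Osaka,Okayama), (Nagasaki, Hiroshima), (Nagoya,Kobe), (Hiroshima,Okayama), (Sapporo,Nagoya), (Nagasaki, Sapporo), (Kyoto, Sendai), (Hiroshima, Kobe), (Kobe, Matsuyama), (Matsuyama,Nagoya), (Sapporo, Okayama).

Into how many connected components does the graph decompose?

3

From Fukuoka: component {Fukuoka}.
From Hiroshima: component {Hiroshima, Kanazawa, Kobe, Matsuyama, Nagasaki, Nagoya, Okayama, Osaka, Sapporo}.
From Kyoto: component {Kyoto, Sendai}.
That's 3 components.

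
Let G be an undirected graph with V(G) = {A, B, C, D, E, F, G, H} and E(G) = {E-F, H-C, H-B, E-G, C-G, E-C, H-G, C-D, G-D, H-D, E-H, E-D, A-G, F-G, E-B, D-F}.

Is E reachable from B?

Explore from B.
Distance 1: reach E, H.
Found E.

Yes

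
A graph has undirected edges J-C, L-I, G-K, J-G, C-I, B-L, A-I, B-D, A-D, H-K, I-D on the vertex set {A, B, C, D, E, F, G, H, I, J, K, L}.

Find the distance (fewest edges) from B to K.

6

Distance 0: B.
Distance 1: D, L.
Distance 2: A, I.
Distance 3: C.
Distance 4: J.
Distance 5: G.
Distance 6: K — contains K.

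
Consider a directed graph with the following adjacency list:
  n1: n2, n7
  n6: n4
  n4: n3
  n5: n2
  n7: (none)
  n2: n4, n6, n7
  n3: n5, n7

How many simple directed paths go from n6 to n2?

1

n6→n4→n3→n5→n2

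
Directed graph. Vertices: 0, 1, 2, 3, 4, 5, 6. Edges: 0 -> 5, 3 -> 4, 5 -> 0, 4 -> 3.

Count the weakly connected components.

From 0: component {0, 5}.
From 1: component {1}.
From 2: component {2}.
From 3: component {3, 4}.
From 6: component {6}.
That's 5 components.

5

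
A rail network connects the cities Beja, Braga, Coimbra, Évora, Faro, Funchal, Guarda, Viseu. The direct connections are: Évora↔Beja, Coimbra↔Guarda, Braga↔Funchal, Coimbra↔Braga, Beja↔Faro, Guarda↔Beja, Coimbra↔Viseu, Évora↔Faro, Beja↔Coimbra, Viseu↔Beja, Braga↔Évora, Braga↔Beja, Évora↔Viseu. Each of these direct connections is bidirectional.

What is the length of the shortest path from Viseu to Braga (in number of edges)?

Distance 0: Viseu.
Distance 1: Beja, Coimbra, Évora.
Distance 2: Braga, Faro, Guarda — contains Braga.

2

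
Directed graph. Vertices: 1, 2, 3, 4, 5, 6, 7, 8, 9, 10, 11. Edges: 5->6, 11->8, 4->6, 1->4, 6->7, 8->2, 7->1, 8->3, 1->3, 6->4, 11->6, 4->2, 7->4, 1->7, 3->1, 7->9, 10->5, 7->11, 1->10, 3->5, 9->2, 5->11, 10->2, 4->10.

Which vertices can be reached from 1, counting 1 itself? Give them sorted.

Start at 1.
Its neighbours: 3, 4, 7, 10.
Then their neighbours: 2, 5, 6, 9, 11.
Then next layer: 8.
Every vertex is now reached.

1, 2, 3, 4, 5, 6, 7, 8, 9, 10, 11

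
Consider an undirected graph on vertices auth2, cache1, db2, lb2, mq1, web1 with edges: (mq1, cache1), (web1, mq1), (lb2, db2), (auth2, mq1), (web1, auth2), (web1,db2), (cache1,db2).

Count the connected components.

From auth2: component {auth2, cache1, db2, lb2, mq1, web1}.
That's 1 component.

1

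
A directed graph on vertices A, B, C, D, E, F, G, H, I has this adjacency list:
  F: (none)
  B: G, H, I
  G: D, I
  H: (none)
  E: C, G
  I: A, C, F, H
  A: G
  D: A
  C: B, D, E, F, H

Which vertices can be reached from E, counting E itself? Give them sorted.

A, B, C, D, E, F, G, H, I

Start at E.
Its neighbours: C, G.
Then their neighbours: B, D, F, H, I.
Then next layer: A.
Every vertex is now reached.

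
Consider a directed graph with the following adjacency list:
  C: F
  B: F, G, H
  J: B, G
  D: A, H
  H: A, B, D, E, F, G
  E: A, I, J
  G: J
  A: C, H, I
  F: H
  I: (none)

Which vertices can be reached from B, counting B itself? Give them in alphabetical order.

Start at B.
Its neighbours: F, G, H.
Then their neighbours: A, D, E, J.
Then next layer: C, I.
Every vertex is now reached.

A, B, C, D, E, F, G, H, I, J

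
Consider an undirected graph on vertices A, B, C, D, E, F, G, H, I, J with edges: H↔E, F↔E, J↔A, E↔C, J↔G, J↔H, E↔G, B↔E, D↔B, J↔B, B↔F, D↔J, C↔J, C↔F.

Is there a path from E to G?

Explore from E.
Distance 1: reach B, C, F, G, H.
Found G.

Yes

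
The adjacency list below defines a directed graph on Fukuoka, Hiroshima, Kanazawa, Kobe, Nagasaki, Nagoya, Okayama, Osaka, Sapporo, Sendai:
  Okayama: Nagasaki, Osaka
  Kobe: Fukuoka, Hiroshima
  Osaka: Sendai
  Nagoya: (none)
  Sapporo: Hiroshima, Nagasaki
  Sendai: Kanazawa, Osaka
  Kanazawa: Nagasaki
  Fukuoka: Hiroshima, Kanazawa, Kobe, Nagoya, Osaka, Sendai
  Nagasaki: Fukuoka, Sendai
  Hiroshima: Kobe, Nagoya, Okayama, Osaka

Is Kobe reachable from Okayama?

Yes

Explore from Okayama.
Distance 1: reach Nagasaki, Osaka.
Distance 2: reach Fukuoka, Sendai.
Distance 3: reach Hiroshima, Kanazawa, Kobe, Nagoya.
Found Kobe.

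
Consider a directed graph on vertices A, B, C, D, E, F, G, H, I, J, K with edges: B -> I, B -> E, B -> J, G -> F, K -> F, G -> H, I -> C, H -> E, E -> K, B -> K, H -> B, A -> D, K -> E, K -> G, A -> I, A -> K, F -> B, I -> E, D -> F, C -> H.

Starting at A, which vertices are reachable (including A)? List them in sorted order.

Start at A.
Its neighbours: D, I, K.
Then their neighbours: C, E, F, G.
Then next layer: B, H.
Then next layer: J.
Every vertex is now reached.

A, B, C, D, E, F, G, H, I, J, K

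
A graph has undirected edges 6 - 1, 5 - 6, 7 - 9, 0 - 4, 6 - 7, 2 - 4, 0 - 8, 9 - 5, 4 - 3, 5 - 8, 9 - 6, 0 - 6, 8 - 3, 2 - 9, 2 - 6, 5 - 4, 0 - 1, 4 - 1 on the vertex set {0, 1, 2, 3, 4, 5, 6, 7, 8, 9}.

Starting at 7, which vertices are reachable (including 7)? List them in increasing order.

0, 1, 2, 3, 4, 5, 6, 7, 8, 9

Start at 7.
Its neighbours: 6, 9.
Then their neighbours: 0, 1, 2, 5.
Then next layer: 4, 8.
Then next layer: 3.
Every vertex is now reached.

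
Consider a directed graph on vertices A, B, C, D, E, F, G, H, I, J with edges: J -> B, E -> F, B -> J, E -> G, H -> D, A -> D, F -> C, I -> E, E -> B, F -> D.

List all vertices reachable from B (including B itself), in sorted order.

B, J

Start at B.
Its neighbours: J.
Nothing further is reachable.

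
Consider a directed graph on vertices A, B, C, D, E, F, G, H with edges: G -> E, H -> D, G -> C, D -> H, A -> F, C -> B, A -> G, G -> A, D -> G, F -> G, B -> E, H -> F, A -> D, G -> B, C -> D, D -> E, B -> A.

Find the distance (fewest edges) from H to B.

Distance 0: H.
Distance 1: D, F.
Distance 2: E, G.
Distance 3: A, B, C — contains B.

3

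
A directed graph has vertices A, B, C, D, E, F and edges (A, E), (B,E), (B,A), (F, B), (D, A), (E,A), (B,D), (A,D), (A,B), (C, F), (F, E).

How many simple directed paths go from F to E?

4

F→B→A→E
F→B→D→A→E
F→B→E
F→E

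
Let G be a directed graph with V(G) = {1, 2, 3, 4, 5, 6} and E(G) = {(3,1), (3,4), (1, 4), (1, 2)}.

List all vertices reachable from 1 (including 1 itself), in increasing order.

1, 2, 4

Start at 1.
Its neighbours: 2, 4.
Nothing further is reachable.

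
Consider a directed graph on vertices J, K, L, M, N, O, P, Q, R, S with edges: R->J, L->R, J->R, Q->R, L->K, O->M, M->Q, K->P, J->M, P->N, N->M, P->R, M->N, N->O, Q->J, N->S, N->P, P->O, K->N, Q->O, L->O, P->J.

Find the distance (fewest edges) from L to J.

Distance 0: L.
Distance 1: K, O, R.
Distance 2: J, M, N, P — contains J.

2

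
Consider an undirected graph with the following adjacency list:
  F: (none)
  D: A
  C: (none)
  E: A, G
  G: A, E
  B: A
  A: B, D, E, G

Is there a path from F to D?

F has no edges, so nothing is reachable from it.

No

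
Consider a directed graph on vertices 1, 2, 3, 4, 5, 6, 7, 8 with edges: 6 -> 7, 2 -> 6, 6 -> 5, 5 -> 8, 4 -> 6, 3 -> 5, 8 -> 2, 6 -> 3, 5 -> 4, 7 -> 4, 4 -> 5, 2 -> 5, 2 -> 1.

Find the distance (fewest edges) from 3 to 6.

3

Distance 0: 3.
Distance 1: 5.
Distance 2: 4, 8.
Distance 3: 2, 6 — contains 6.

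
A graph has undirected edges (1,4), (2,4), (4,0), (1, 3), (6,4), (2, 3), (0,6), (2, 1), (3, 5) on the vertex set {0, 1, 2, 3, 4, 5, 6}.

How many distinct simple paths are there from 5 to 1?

5–3–1
5–3–2–1
5–3–2–4–1

3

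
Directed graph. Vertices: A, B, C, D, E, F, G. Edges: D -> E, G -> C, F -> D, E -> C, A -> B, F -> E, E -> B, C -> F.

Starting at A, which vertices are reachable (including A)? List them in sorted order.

Start at A.
Its neighbours: B.
Nothing further is reachable.

A, B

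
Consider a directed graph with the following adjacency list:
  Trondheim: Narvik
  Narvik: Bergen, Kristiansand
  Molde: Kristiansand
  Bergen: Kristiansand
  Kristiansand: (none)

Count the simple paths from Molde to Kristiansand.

1

Molde→Kristiansand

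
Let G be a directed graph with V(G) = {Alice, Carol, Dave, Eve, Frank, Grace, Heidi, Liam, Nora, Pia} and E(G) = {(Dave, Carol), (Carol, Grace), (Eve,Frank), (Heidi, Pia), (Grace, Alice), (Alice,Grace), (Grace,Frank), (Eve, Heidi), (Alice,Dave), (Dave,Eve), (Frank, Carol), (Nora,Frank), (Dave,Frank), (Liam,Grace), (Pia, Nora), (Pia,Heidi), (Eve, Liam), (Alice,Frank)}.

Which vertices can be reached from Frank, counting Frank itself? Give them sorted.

Alice, Carol, Dave, Eve, Frank, Grace, Heidi, Liam, Nora, Pia

Start at Frank.
Its neighbours: Carol.
Then their neighbours: Grace.
Then next layer: Alice.
Then next layer: Dave.
Then next layer: Eve.
Then next layer: Heidi, Liam.
Then next layer: Pia.
Then next layer: Nora.
Every vertex is now reached.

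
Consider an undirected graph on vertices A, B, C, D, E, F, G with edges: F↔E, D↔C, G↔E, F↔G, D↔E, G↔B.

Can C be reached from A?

A has no edges, so nothing is reachable from it.

No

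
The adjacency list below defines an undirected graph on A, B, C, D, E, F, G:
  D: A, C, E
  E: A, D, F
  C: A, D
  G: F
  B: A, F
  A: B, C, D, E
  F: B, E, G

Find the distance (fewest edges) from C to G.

4

Distance 0: C.
Distance 1: A, D.
Distance 2: B, E.
Distance 3: F.
Distance 4: G — contains G.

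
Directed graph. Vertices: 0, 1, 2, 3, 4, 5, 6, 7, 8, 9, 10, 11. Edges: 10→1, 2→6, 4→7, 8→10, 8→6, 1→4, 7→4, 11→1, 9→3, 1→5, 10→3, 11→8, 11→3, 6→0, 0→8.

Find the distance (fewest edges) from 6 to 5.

Distance 0: 6.
Distance 1: 0.
Distance 2: 8.
Distance 3: 10.
Distance 4: 1, 3.
Distance 5: 4, 5 — contains 5.

5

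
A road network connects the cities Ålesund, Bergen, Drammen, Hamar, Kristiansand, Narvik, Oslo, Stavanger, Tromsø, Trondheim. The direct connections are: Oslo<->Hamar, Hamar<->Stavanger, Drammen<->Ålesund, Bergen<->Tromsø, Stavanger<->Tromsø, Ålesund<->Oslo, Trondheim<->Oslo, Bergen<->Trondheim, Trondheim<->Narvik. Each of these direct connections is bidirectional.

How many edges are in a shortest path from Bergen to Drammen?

Distance 0: Bergen.
Distance 1: Tromsø, Trondheim.
Distance 2: Narvik, Oslo, Stavanger.
Distance 3: Ålesund, Hamar.
Distance 4: Drammen — contains Drammen.

4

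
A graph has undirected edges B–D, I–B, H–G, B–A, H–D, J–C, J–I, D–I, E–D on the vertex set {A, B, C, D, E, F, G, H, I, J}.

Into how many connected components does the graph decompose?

2

From A: component {A, B, C, D, E, G, H, I, J}.
From F: component {F}.
That's 2 components.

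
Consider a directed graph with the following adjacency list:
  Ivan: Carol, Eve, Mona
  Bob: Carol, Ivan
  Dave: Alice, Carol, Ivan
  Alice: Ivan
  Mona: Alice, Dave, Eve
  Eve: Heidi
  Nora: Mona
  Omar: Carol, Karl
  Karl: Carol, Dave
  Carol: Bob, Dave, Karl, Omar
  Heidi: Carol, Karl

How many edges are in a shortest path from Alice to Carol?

2

Distance 0: Alice.
Distance 1: Ivan.
Distance 2: Carol, Eve, Mona — contains Carol.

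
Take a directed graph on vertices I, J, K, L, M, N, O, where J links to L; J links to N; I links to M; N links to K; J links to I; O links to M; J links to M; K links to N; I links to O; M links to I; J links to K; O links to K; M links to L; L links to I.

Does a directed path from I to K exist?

Explore from I.
Distance 1: reach M, O.
Distance 2: reach K, L.
Found K.

Yes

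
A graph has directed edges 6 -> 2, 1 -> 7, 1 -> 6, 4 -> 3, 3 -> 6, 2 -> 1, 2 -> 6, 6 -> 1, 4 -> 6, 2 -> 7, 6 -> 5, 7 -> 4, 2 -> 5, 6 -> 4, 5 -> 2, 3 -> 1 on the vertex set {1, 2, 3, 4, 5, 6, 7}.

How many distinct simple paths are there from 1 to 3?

4

1→6→2→7→4→3
1→6→4→3
1→6→5→2→7→4→3
1→7→4→3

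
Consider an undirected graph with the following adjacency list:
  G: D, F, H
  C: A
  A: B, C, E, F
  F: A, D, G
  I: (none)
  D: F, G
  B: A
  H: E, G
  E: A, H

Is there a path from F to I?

Explore from F.
Distance 1: reach A, D, G.
Distance 2: reach B, C, E, H.
The search is exhausted without reaching I; it lies in a different component.

No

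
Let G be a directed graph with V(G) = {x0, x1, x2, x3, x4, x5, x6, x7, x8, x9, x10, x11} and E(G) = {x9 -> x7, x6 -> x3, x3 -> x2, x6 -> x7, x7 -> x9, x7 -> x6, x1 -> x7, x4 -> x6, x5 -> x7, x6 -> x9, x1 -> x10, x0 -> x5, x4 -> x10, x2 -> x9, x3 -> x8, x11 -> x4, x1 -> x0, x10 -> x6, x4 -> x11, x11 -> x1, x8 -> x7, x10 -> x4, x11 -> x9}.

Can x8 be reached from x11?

Yes

Explore from x11.
Distance 1: reach x1, x4, x9.
Distance 2: reach x0, x6, x7, x10.
Distance 3: reach x3, x5.
Distance 4: reach x2, x8.
Found x8.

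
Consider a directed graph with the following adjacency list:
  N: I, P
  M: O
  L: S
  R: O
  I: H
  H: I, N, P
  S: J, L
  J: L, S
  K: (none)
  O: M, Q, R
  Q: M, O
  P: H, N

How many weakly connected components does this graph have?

4

From H: component {H, I, N, P}.
From J: component {J, L, S}.
From K: component {K}.
From M: component {M, O, Q, R}.
That's 4 components.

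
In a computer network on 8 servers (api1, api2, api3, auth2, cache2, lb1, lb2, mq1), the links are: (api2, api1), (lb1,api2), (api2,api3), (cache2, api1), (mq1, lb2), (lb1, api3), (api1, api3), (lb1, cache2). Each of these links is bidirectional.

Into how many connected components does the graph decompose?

From api1: component {api1, api2, api3, cache2, lb1}.
From auth2: component {auth2}.
From lb2: component {lb2, mq1}.
That's 3 components.

3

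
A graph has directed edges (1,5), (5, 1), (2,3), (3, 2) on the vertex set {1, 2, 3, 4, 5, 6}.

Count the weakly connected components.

From 1: component {1, 5}.
From 2: component {2, 3}.
From 4: component {4}.
From 6: component {6}.
That's 4 components.

4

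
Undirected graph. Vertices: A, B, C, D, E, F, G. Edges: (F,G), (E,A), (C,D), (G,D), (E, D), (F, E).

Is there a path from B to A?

No

B has no edges, so nothing is reachable from it.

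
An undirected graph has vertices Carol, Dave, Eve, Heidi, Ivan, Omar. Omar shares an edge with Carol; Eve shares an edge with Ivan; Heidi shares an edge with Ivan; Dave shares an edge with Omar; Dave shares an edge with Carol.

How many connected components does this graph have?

2

From Carol: component {Carol, Dave, Omar}.
From Eve: component {Eve, Heidi, Ivan}.
That's 2 components.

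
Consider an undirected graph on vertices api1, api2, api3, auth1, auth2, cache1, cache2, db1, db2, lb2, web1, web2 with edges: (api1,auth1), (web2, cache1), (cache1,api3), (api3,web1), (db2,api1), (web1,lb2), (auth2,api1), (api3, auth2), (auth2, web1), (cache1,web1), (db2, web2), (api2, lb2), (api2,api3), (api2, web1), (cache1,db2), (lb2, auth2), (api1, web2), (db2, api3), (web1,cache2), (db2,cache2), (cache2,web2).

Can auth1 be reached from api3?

Explore from api3.
Distance 1: reach api2, auth2, cache1, db2, web1.
Distance 2: reach api1, cache2, lb2, web2.
Distance 3: reach auth1.
Found auth1.

Yes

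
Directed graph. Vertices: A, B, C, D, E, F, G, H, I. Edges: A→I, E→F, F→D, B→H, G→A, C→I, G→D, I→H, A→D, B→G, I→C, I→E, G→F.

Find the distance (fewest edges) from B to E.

4

Distance 0: B.
Distance 1: G, H.
Distance 2: A, D, F.
Distance 3: I.
Distance 4: C, E — contains E.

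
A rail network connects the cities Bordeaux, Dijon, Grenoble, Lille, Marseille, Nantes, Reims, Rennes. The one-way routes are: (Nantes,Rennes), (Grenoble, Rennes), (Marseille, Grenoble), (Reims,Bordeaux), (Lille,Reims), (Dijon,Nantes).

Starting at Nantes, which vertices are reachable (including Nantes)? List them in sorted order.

Start at Nantes.
Its neighbours: Rennes.
Nothing further is reachable.

Nantes, Rennes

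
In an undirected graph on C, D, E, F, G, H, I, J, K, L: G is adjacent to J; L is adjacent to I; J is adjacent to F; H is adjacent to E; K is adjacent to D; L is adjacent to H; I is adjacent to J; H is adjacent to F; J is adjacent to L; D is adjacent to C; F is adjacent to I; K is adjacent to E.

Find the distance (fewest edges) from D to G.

Distance 0: D.
Distance 1: C, K.
Distance 2: E.
Distance 3: H.
Distance 4: F, L.
Distance 5: I, J.
Distance 6: G — contains G.

6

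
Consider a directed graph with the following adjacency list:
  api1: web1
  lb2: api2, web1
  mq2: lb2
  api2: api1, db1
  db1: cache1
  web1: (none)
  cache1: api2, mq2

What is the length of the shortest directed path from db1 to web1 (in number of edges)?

4

Distance 0: db1.
Distance 1: cache1.
Distance 2: api2, mq2.
Distance 3: api1, lb2.
Distance 4: web1 — contains web1.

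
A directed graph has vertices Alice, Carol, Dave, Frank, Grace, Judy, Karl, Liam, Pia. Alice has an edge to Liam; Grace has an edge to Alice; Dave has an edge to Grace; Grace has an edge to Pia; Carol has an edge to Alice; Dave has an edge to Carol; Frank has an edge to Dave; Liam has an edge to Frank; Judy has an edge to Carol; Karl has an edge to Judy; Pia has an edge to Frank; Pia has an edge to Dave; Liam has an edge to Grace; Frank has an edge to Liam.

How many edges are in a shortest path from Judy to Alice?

2

Distance 0: Judy.
Distance 1: Carol.
Distance 2: Alice — contains Alice.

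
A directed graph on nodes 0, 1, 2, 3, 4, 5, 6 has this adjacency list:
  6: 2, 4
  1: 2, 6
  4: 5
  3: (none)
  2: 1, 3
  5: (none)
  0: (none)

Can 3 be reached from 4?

Explore from 4.
Distance 1: reach 5.
The search from 4 is exhausted; no directed path reaches 3.

No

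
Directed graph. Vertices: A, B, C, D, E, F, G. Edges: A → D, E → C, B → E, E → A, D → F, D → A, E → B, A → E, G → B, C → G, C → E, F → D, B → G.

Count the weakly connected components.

1

From A: component {A, B, C, D, E, F, G}.
That's 1 component.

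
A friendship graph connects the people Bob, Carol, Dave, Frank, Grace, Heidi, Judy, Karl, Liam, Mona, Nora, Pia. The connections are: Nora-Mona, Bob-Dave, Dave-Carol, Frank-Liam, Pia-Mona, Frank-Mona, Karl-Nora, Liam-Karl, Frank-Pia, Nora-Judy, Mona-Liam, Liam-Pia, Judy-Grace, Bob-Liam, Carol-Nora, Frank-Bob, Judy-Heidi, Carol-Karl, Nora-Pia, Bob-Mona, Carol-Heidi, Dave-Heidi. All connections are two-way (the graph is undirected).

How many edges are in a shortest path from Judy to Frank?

3

Distance 0: Judy.
Distance 1: Grace, Heidi, Nora.
Distance 2: Carol, Dave, Karl, Mona, Pia.
Distance 3: Bob, Frank, Liam — contains Frank.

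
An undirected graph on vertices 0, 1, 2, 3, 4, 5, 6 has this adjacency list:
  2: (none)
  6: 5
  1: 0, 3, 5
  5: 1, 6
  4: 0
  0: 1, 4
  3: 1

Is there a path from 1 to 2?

No

Explore from 1.
Distance 1: reach 0, 3, 5.
Distance 2: reach 4, 6.
The search is exhausted without reaching 2; it lies in a different component.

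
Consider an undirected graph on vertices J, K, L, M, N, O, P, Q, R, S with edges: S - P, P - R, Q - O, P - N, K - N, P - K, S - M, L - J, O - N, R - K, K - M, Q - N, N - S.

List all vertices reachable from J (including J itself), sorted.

Start at J.
Its neighbours: L.
Nothing further is reachable.

J, L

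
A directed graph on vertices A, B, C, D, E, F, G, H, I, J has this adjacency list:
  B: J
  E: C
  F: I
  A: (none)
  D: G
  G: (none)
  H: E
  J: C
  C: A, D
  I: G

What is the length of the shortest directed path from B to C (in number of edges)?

2

Distance 0: B.
Distance 1: J.
Distance 2: C — contains C.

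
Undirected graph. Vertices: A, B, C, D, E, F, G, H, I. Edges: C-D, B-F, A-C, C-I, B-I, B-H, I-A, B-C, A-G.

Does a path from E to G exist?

E has no edges, so nothing is reachable from it.

No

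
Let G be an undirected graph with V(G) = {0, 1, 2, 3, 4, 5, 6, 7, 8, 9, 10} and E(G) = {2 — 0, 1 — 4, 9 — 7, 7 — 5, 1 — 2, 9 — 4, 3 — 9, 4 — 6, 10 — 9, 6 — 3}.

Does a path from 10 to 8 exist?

No

Explore from 10.
Distance 1: reach 9.
Distance 2: reach 3, 4, 7.
Distance 3: reach 1, 5, 6.
Distance 4: reach 2.
Distance 5: reach 0.
The search is exhausted without reaching 8; it lies in a different component.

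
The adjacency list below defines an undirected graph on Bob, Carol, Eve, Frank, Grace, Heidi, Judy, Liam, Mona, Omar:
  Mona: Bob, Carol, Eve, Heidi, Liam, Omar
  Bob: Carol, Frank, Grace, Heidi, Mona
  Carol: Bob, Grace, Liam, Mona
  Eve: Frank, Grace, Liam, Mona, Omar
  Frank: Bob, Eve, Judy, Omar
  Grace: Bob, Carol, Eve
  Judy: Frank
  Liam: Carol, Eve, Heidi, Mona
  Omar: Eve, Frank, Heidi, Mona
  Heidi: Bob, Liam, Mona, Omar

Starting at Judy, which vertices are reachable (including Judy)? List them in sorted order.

Start at Judy.
Its neighbours: Frank.
Then their neighbours: Bob, Eve, Omar.
Then next layer: Carol, Grace, Heidi, Liam, Mona.
Every vertex is now reached.

Bob, Carol, Eve, Frank, Grace, Heidi, Judy, Liam, Mona, Omar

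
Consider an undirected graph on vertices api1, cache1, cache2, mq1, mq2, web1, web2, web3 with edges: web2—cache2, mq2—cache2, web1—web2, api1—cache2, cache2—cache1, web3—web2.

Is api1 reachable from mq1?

mq1 has no edges, so nothing is reachable from it.

No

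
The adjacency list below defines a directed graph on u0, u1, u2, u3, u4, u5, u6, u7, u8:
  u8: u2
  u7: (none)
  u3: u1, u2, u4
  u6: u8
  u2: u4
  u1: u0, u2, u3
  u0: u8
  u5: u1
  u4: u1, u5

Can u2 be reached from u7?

No

u7 has no outgoing edges, so nothing is reachable from it.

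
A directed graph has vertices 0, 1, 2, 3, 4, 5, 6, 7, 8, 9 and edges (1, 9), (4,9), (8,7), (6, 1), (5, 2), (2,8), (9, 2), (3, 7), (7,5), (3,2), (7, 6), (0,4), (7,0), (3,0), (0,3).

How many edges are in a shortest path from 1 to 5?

5

Distance 0: 1.
Distance 1: 9.
Distance 2: 2.
Distance 3: 8.
Distance 4: 7.
Distance 5: 0, 5, 6 — contains 5.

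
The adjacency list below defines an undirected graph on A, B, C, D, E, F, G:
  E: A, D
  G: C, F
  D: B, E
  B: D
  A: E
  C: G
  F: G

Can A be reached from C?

Explore from C.
Distance 1: reach G.
Distance 2: reach F.
The search is exhausted without reaching A; it lies in a different component.

No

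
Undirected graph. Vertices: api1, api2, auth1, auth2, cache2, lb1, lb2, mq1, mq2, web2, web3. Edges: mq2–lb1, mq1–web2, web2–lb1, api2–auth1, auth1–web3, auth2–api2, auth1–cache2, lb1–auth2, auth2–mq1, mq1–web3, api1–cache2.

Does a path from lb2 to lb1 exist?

lb2 has no edges, so nothing is reachable from it.

No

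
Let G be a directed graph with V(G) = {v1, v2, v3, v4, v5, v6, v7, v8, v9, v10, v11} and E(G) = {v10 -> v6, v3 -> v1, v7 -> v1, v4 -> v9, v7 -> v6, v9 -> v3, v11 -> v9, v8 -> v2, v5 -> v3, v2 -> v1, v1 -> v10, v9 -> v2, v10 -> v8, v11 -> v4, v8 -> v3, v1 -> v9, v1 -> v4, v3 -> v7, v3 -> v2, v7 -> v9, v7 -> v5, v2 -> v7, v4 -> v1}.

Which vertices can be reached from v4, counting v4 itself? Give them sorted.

v1, v2, v3, v4, v5, v6, v7, v8, v9, v10

Start at v4.
Its neighbours: v1, v9.
Then their neighbours: v2, v3, v10.
Then next layer: v6, v7, v8.
Then next layer: v5.
Nothing further is reachable.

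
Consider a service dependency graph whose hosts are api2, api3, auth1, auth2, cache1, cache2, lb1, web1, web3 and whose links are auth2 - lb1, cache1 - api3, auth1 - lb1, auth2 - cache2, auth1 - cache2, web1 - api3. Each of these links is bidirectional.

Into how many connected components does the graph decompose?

4

From api2: component {api2}.
From api3: component {api3, cache1, web1}.
From auth1: component {auth1, auth2, cache2, lb1}.
From web3: component {web3}.
That's 4 components.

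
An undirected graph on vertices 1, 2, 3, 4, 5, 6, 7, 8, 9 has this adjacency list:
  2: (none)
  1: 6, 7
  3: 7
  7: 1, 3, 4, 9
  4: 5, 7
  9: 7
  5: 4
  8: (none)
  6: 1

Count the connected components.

3

From 1: component {1, 3, 4, 5, 6, 7, 9}.
From 2: component {2}.
From 8: component {8}.
That's 3 components.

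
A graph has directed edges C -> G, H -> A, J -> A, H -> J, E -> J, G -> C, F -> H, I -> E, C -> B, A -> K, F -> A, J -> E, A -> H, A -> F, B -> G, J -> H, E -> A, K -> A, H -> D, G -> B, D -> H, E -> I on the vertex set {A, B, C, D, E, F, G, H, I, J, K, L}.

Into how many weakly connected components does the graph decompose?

3

From A: component {A, D, E, F, H, I, J, K}.
From B: component {B, C, G}.
From L: component {L}.
That's 3 components.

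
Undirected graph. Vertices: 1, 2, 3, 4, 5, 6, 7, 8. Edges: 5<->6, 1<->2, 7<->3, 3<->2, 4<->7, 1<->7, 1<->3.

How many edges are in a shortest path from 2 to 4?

Distance 0: 2.
Distance 1: 1, 3.
Distance 2: 7.
Distance 3: 4 — contains 4.

3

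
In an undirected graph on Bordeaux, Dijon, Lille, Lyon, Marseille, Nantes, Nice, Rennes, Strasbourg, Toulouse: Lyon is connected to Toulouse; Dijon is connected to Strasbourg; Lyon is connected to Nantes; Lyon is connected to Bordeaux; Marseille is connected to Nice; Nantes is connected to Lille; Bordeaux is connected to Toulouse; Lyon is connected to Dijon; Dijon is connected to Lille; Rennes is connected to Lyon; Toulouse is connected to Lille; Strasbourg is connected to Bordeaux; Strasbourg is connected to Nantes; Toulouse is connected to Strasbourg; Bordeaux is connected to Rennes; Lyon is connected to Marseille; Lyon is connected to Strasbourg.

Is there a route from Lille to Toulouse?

Explore from Lille.
Distance 1: reach Dijon, Nantes, Toulouse.
Found Toulouse.

Yes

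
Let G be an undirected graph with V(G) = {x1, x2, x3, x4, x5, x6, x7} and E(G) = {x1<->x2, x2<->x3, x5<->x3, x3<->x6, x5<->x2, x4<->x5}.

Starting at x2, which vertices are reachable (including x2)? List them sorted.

x1, x2, x3, x4, x5, x6

Start at x2.
Its neighbours: x1, x3, x5.
Then their neighbours: x4, x6.
Nothing further is reachable.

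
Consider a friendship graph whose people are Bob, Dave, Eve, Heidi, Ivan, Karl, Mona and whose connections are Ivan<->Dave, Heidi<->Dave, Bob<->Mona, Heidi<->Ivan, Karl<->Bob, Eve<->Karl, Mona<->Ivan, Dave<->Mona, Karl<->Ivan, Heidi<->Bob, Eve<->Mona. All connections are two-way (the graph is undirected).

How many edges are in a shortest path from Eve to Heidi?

Distance 0: Eve.
Distance 1: Karl, Mona.
Distance 2: Bob, Dave, Ivan.
Distance 3: Heidi — contains Heidi.

3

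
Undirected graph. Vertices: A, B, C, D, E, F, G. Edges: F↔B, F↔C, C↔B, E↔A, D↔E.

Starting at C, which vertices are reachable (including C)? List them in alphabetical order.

B, C, F

Start at C.
Its neighbours: B, F.
Nothing further is reachable.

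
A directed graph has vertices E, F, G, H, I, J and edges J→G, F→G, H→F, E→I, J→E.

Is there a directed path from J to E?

Yes

Explore from J.
Distance 1: reach E, G.
Found E.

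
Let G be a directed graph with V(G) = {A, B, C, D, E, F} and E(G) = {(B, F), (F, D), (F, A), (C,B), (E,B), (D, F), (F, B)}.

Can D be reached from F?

Explore from F.
Distance 1: reach A, B, D.
Found D.

Yes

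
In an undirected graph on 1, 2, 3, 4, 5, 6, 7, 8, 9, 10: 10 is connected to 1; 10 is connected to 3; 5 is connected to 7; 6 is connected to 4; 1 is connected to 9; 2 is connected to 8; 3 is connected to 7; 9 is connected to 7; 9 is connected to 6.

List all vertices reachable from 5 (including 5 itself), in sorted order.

1, 3, 4, 5, 6, 7, 9, 10

Start at 5.
Its neighbours: 7.
Then their neighbours: 3, 9.
Then next layer: 1, 6, 10.
Then next layer: 4.
Nothing further is reachable.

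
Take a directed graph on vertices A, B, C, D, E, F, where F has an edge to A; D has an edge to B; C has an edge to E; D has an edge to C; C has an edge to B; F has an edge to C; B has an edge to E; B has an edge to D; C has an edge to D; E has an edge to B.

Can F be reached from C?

Explore from C.
Distance 1: reach B, D, E.
The search from C is exhausted; no directed path reaches F.

No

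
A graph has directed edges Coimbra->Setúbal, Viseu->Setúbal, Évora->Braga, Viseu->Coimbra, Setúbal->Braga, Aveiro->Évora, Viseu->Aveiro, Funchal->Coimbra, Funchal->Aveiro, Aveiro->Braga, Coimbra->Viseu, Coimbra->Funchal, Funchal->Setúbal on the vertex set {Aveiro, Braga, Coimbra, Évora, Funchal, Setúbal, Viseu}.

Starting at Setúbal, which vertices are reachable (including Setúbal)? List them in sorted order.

Braga, Setúbal

Start at Setúbal.
Its neighbours: Braga.
Nothing further is reachable.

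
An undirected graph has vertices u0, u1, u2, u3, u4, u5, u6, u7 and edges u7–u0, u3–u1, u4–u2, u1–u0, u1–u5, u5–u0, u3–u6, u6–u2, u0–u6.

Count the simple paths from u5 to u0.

u5–u0
u5–u1–u0
u5–u1–u3–u6–u0

3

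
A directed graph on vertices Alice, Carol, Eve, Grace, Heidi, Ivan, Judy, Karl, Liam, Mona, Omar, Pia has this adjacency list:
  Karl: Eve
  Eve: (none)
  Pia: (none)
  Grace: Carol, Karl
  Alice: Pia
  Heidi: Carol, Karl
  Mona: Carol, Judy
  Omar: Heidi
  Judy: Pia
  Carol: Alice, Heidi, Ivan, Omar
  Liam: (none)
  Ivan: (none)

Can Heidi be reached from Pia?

Pia has no outgoing edges, so nothing is reachable from it.

No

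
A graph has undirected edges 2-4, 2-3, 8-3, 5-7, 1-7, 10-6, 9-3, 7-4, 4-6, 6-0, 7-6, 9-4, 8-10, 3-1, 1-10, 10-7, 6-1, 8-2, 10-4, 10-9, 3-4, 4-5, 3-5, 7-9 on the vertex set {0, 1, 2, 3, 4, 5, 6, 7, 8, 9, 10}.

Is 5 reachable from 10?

Yes

Explore from 10.
Distance 1: reach 1, 4, 6, 7, 8, 9.
Distance 2: reach 0, 2, 3, 5.
Found 5.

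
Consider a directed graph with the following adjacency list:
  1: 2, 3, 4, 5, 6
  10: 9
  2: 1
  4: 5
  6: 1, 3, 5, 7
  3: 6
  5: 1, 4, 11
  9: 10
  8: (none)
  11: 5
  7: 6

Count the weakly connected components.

3

From 1: component {1, 2, 3, 4, 5, 6, 7, 11}.
From 8: component {8}.
From 9: component {9, 10}.
That's 3 components.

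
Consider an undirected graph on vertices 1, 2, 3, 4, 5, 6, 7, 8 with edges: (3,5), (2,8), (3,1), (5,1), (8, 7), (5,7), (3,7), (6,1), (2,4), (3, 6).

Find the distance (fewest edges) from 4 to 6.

5

Distance 0: 4.
Distance 1: 2.
Distance 2: 8.
Distance 3: 7.
Distance 4: 3, 5.
Distance 5: 1, 6 — contains 6.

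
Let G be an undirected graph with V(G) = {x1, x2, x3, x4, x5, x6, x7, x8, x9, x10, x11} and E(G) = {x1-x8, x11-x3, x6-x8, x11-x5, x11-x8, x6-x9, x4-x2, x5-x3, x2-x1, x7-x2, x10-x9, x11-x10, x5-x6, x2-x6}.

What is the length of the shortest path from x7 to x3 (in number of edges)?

4

Distance 0: x7.
Distance 1: x2.
Distance 2: x1, x4, x6.
Distance 3: x5, x8, x9.
Distance 4: x3, x10, x11 — contains x3.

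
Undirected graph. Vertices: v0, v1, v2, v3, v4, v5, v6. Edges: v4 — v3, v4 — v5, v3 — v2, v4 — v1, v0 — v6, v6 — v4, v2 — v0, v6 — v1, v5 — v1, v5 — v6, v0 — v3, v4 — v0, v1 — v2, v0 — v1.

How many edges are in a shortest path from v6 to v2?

Distance 0: v6.
Distance 1: v0, v1, v4, v5.
Distance 2: v2, v3 — contains v2.

2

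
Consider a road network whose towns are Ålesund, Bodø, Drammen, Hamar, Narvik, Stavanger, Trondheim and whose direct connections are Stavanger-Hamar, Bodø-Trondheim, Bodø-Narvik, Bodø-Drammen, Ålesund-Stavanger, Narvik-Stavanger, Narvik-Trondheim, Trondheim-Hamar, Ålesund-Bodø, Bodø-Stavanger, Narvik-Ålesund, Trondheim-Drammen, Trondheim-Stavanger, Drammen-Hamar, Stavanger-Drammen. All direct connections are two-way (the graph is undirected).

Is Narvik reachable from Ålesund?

Explore from Ålesund.
Distance 1: reach Bodø, Narvik, Stavanger.
Found Narvik.

Yes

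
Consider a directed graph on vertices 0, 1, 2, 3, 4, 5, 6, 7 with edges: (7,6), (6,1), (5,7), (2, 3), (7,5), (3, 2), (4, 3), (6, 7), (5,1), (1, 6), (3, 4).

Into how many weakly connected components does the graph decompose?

3

From 0: component {0}.
From 1: component {1, 5, 6, 7}.
From 2: component {2, 3, 4}.
That's 3 components.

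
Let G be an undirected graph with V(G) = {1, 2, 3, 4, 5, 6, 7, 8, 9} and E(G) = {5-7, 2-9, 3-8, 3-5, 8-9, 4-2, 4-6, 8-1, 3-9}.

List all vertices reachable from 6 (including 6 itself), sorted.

1, 2, 3, 4, 5, 6, 7, 8, 9

Start at 6.
Its neighbours: 4.
Then their neighbours: 2.
Then next layer: 9.
Then next layer: 3, 8.
Then next layer: 1, 5.
Then next layer: 7.
Every vertex is now reached.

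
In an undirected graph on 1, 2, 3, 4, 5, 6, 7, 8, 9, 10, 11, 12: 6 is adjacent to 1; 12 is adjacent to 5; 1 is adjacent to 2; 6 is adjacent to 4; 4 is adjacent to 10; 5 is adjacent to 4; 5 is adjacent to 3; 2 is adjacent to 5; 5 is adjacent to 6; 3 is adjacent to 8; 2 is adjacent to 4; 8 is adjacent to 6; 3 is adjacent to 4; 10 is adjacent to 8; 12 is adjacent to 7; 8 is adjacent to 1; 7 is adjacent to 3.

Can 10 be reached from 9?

No

9 has no edges, so nothing is reachable from it.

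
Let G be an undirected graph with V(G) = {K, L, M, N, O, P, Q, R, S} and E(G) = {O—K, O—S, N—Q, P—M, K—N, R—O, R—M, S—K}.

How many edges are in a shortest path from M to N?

4

Distance 0: M.
Distance 1: P, R.
Distance 2: O.
Distance 3: K, S.
Distance 4: N — contains N.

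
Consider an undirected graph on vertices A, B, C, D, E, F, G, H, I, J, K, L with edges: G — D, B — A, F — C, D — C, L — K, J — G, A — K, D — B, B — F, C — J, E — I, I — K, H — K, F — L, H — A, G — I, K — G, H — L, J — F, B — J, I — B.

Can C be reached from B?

Yes

Explore from B.
Distance 1: reach A, D, F, I, J.
Distance 2: reach C, E, G, H, K, L.
Found C.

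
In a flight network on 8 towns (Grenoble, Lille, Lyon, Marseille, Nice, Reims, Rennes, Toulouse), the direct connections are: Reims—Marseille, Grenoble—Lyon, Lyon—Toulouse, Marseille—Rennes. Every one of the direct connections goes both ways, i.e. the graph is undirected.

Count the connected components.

4

From Grenoble: component {Grenoble, Lyon, Toulouse}.
From Lille: component {Lille}.
From Marseille: component {Marseille, Reims, Rennes}.
From Nice: component {Nice}.
That's 4 components.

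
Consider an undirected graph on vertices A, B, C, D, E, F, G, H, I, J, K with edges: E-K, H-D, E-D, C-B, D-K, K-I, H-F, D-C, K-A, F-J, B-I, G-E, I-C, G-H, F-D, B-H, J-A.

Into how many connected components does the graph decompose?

1

From A: component {A, B, C, D, E, F, G, H, I, J, K}.
That's 1 component.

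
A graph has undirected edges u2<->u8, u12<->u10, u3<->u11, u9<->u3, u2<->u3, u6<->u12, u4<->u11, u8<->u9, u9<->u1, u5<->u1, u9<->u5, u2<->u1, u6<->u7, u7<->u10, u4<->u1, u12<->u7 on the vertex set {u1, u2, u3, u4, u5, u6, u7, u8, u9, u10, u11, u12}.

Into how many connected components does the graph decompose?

From u1: component {u1, u2, u3, u4, u5, u8, u9, u11}.
From u6: component {u6, u7, u10, u12}.
That's 2 components.

2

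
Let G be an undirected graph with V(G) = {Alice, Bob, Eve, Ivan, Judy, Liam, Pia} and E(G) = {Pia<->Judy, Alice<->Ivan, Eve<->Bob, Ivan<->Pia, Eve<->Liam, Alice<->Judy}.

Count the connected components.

2

From Alice: component {Alice, Ivan, Judy, Pia}.
From Bob: component {Bob, Eve, Liam}.
That's 2 components.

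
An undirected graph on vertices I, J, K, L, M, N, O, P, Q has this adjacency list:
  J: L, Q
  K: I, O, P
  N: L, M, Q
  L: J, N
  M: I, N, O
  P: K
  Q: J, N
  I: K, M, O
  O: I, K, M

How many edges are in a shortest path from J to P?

6

Distance 0: J.
Distance 1: L, Q.
Distance 2: N.
Distance 3: M.
Distance 4: I, O.
Distance 5: K.
Distance 6: P — contains P.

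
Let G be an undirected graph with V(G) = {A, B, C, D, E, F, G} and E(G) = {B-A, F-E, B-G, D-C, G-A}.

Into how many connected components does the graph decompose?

3

From A: component {A, B, G}.
From C: component {C, D}.
From E: component {E, F}.
That's 3 components.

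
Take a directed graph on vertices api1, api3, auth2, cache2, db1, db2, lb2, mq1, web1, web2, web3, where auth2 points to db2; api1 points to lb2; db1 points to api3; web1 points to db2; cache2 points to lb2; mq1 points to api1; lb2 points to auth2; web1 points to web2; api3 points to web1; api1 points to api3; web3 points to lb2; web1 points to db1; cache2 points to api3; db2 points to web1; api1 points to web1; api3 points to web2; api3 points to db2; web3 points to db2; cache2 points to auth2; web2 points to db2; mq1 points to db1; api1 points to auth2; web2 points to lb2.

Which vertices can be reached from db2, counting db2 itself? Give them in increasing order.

api3, auth2, db1, db2, lb2, web1, web2

Start at db2.
Its neighbours: web1.
Then their neighbours: db1, web2.
Then next layer: api3, lb2.
Then next layer: auth2.
Nothing further is reachable.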